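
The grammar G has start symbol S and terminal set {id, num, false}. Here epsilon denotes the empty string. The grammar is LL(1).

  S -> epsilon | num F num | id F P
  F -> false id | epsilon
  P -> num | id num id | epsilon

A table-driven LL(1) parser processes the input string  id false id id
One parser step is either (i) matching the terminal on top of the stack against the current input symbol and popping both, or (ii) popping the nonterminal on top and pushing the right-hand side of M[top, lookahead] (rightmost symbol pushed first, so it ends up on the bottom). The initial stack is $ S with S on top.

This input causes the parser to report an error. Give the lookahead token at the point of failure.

     Stack         Input             Action
  1  $ S           id false id id $  expand S -> id F P
  2  $ P F id      id false id id $  match id
  3  $ P F         false id id $     expand F -> false id
  4  $ P id false  false id id $     match false
  5  $ P id        id id $           match id
  6  $ P           id $              expand P -> id num id
  7  $ id num id   id $              match id
  8  $ id num      $                 error: top is terminal num but lookahead is $

$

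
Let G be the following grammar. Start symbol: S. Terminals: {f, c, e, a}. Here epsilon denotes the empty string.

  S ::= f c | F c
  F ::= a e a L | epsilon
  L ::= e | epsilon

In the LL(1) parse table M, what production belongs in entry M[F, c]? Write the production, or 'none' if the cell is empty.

FIRST(F) = {epsilon, a}
FIRST(L) = {epsilon, e}
FIRST(S) = {a, c, f}  (via F c)
FOLLOW(S) includes $ since S is the start symbol.
FOLLOW(F): in S::=F c, F is followed by c with FIRST {c}. Thus FOLLOW(F) = {c}.
For F ::= a e a L: FIRST(a e a L) = {a}, so it goes in M[F, t] for t ∈ {a}.
For F ::= epsilon: FIRST(epsilon) = {epsilon}, so it goes in M[F, t] for t ∈ {}; since epsilon ∈ FIRST, also for every t ∈ FOLLOW(F) = {c}.

F ::= epsilon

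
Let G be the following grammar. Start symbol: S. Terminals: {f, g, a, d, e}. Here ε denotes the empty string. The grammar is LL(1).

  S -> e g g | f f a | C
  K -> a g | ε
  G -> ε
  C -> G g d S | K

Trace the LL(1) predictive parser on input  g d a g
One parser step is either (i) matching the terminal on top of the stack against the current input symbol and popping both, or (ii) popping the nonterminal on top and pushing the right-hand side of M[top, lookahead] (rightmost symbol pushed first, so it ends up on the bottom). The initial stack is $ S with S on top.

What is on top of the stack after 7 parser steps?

K

     Stack      Input      Action
  1  $ S        g d a g $  expand S -> C
  2  $ C        g d a g $  expand C -> G g d S
  3  $ S d g G  g d a g $  expand G -> ε
  4  $ S d g    g d a g $  match g
  5  $ S d      d a g $    match d
  6  $ S        a g $      expand S -> C
  7  $ C        a g $      expand C -> K
Stack after step 7: $ K (top = K).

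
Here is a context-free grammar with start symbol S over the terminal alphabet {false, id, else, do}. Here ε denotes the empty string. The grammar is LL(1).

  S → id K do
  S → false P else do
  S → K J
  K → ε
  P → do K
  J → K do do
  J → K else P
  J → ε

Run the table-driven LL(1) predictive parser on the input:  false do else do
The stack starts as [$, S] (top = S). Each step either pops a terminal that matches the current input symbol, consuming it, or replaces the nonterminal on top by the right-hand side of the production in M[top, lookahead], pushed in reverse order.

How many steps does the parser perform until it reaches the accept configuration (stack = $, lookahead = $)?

7

step 1: stack=$ S  input=false do else do $  — expand S → false P else do
step 2: stack=$ do else P false  input=false do else do $  — match false
step 3: stack=$ do else P  input=do else do $  — expand P → do K
step 4: stack=$ do else K do  input=do else do $  — match do
step 5: stack=$ do else K  input=else do $  — expand K → ε
step 6: stack=$ do else  input=else do $  — match else
step 7: stack=$ do  input=do $  — match do
Accept reached after 7 steps.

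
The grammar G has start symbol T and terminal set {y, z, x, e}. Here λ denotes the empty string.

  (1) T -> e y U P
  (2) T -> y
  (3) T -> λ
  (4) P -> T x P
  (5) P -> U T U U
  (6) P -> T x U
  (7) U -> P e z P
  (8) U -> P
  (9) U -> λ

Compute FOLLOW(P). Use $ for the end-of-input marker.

FIRST(T): from T->e y U P we get {e}; from T->y we get {y}; from T->λ we get {λ}. So FIRST(T) = {λ, e, y}.
FIRST(P): from P->T x P we get {e, x, y}; from P->U T U U we get {λ, e, x, y}; from P->T x U we get {e, x, y}. So FIRST(P) = {λ, e, x, y}.
FIRST(U): from U->P e z P we get {e, x, y}; from U->P we get {λ, e, x, y}; from U->λ we get {λ}. So FIRST(U) = {λ, e, x, y}.
FOLLOW(T) includes $ since T is the start symbol.
FOLLOW(T): in P->T x P, T is followed by x P with FIRST {x}; in P->U T U U, T is followed by U U with FIRST {λ, e, x, y}; in P->U T U U, the suffix after T is nullable, so FOLLOW(T) ⊇ FOLLOW(P) = {$, e, x, y}; in P->T x U, T is followed by x U with FIRST {x}. Thus FOLLOW(T) = {$, e, x, y}.
FOLLOW(P): in T->e y U P, the suffix after P is empty, so FOLLOW(P) ⊇ FOLLOW(T) = {$, e, x, y}; in P->T x P, the suffix after P is empty (adds nothing new); in U->P e z P (occurrence 1), P is followed by e z P with FIRST {e}; in U->P e z P (occurrence 2), the suffix after P is empty, so FOLLOW(P) ⊇ FOLLOW(U) = {$, e, x, y}; in U->P, the suffix after P is empty, so FOLLOW(P) ⊇ FOLLOW(U) = {$, e, x, y}. Thus FOLLOW(P) = {$, e, x, y}.
FOLLOW(U): in T->e y U P, U is followed by P with FIRST {λ, e, x, y}; in T->e y U P, the suffix after U is nullable, so FOLLOW(U) ⊇ FOLLOW(T) = {$, e, x, y}; in P->U T U U (occurrence 1), U is followed by T U U with FIRST {λ, e, x, y}; in P->U T U U (occurrence 1), the suffix after U is nullable, so FOLLOW(U) ⊇ FOLLOW(P) = {$, e, x, y}; in P->U T U U (occurrence 2), U is followed by U with FIRST {λ, e, x, y}; in P->U T U U (occurrence 2), the suffix after U is nullable, so FOLLOW(U) ⊇ FOLLOW(P) = {$, e, x, y}; in P->U T U U (occurrence 3), the suffix after U is empty, so FOLLOW(U) ⊇ FOLLOW(P) = {$, e, x, y}; in P->T x U, the suffix after U is empty, so FOLLOW(U) ⊇ FOLLOW(P) = {$, e, x, y}. Thus FOLLOW(U) = {$, e, x, y}.

{$, e, x, y}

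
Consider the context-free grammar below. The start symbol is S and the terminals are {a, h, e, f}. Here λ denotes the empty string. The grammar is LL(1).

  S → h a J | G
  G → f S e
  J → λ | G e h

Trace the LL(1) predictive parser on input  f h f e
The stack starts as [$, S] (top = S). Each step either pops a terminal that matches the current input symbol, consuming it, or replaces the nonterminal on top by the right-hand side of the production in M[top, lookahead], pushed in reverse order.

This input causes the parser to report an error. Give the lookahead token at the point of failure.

step 1: stack=$ S  input=f h f e $  — expand S → G
step 2: stack=$ G  input=f h f e $  — expand G → f S e
step 3: stack=$ e S f  input=f h f e $  — match f
step 4: stack=$ e S  input=h f e $  — expand S → h a J
step 5: stack=$ e J a h  input=h f e $  — match h
step 6: stack=$ e J a  input=f e $  — error: top is terminal a but lookahead is f

f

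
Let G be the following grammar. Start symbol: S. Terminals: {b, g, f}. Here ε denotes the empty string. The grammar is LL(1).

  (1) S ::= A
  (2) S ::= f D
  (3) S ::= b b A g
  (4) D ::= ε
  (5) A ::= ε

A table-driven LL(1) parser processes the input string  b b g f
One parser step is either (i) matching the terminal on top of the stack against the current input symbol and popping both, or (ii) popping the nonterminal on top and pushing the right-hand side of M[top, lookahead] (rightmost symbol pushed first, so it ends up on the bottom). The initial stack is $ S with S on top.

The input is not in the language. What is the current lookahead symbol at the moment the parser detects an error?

step 1: stack=$ S  input=b b g f $  — expand S ::= b b A g
step 2: stack=$ g A b b  input=b b g f $  — match b
step 3: stack=$ g A b  input=b g f $  — match b
step 4: stack=$ g A  input=g f $  — expand A ::= ε
step 5: stack=$ g  input=g f $  — match g
step 6: stack=$  input=f $  — error: stack empty but input remains

f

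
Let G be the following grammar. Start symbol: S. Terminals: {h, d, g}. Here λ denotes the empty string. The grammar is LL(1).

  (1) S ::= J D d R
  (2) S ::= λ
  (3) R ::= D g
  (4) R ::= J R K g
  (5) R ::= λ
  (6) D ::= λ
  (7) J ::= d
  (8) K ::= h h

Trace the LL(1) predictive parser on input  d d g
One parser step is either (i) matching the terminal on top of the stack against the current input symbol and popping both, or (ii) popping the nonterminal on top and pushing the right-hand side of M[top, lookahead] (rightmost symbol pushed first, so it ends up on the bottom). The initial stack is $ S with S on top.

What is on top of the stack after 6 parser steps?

     Stack      Input    Action
  1  $ S        d d g $  expand S ::= J D d R
  2  $ R d D J  d d g $  expand J ::= d
  3  $ R d D d  d d g $  match d
  4  $ R d D    d g $    expand D ::= λ
  5  $ R d      d g $    match d
  6  $ R        g $      expand R ::= D g
Stack after step 6: $ g D (top = D).

D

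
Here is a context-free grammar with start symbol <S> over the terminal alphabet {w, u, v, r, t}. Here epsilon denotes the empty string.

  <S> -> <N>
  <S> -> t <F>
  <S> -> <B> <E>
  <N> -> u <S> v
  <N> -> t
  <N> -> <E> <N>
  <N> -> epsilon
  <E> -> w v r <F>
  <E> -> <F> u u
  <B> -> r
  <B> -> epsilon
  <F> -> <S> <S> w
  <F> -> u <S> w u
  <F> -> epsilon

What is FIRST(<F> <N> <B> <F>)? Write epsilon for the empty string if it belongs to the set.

FIRST(<B>) = {epsilon, r}
FIRST(<S>) = {epsilon, r, t, u, w}  (via <N>, <B> <E>)
FIRST(<F>) = {epsilon, r, t, u, w}  (via <S> <S> w)
FIRST(<E>) = {r, t, u, w}  (via <F> u u)
FIRST(<N>) = {epsilon, r, t, u, w}  (via <E> <N>)
FIRST(<F> <N> <B> <F>): take FIRST of each symbol in turn, carrying on past any symbol whose FIRST contains epsilon; result {epsilon, r, t, u, w}.

{epsilon, r, t, u, w}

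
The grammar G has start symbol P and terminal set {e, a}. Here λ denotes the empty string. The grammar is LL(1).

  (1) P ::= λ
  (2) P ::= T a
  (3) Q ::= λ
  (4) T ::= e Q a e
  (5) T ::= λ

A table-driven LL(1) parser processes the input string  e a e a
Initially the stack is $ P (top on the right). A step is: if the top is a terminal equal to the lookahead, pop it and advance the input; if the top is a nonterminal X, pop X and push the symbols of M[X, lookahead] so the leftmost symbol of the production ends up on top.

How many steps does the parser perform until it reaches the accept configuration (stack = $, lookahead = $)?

7

     Stack        Input      Action
  1  $ P          e a e a $  expand P ::= T a
  2  $ a T        e a e a $  expand T ::= e Q a e
  3  $ a e a Q e  e a e a $  match e
  4  $ a e a Q    a e a $    expand Q ::= λ
  5  $ a e a      a e a $    match a
  6  $ a e        e a $      match e
  7  $ a          a $        match a
Accept reached after 7 steps.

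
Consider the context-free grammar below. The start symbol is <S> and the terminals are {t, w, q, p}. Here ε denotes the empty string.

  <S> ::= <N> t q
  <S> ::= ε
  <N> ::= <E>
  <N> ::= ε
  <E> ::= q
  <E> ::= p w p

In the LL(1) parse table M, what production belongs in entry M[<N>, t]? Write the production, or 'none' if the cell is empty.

<N> ::= ε

FIRST(<E>) = {p, q}
FIRST(<N>) = {ε, p, q}  (via <E>)
FIRST(<S>) = {ε, p, q, t}  (via <N> t q)
FOLLOW(<S>) includes $ since <S> is the start symbol.
FOLLOW(<N>): in <S>::=<N> t q, <N> is followed by t q with FIRST {t}. Thus FOLLOW(<N>) = {t}.
For <N> ::= <E>: FIRST(<E>) = {p, q}, so it goes in M[<N>, t] for t ∈ {p, q}.
For <N> ::= ε: FIRST(ε) = {ε}, so it goes in M[<N>, t] for t ∈ {}; since ε ∈ FIRST, also for every t ∈ FOLLOW(<N>) = {t}.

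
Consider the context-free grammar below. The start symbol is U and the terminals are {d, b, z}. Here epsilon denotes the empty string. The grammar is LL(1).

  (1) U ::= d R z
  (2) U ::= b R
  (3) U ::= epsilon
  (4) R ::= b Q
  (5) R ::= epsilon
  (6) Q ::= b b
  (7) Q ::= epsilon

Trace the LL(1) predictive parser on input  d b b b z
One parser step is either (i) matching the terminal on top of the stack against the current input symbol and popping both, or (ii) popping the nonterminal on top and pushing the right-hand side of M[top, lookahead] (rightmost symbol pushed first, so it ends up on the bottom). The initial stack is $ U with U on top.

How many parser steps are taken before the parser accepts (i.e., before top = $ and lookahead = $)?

     Stack    Input        Action
  1  $ U      d b b b z $  expand U ::= d R z
  2  $ z R d  d b b b z $  match d
  3  $ z R    b b b z $    expand R ::= b Q
  4  $ z Q b  b b b z $    match b
  5  $ z Q    b b z $      expand Q ::= b b
  6  $ z b b  b b z $      match b
  7  $ z b    b z $        match b
  8  $ z      z $          match z
Accept reached after 8 steps.

8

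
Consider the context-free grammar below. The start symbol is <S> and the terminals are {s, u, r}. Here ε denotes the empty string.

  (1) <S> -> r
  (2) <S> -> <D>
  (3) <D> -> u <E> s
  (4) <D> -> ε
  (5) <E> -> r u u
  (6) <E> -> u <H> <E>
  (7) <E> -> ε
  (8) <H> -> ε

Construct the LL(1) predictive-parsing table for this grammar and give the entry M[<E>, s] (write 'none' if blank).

<E> -> ε

FIRST(<D>) = {ε, u}
FIRST(<E>) = {ε, r, u}
FIRST(<H>) = {ε}
FIRST(<S>) = {ε, r, u}  (via <D>)
FOLLOW(<S>) includes $ since <S> is the start symbol.
FOLLOW(<E>): in <D>->u <E> s, <E> is followed by s with FIRST {s}; in <E>->u <H> <E>, the suffix after <E> is empty (adds nothing new). Thus FOLLOW(<E>) = {s}.
For <E> -> r u u: FIRST(r u u) = {r}, so it goes in M[<E>, t] for t ∈ {r}.
For <E> -> u <H> <E>: FIRST(u <H> <E>) = {u}, so it goes in M[<E>, t] for t ∈ {u}.
For <E> -> ε: FIRST(ε) = {ε}, so it goes in M[<E>, t] for t ∈ {}; since ε ∈ FIRST, also for every t ∈ FOLLOW(<E>) = {s}.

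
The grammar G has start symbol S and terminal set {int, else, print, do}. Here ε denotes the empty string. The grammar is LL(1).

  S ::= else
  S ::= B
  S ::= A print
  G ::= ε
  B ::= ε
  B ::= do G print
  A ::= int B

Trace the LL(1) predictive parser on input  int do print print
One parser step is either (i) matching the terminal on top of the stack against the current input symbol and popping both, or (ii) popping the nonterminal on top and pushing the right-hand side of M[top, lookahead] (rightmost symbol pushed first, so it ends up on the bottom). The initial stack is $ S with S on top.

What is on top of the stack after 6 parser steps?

step 1: stack=$ S  input=int do print print $  — expand S ::= A print
step 2: stack=$ print A  input=int do print print $  — expand A ::= int B
step 3: stack=$ print B int  input=int do print print $  — match int
step 4: stack=$ print B  input=do print print $  — expand B ::= do G print
step 5: stack=$ print print G do  input=do print print $  — match do
step 6: stack=$ print print G  input=print print $  — expand G ::= ε
Stack after step 6: $ print print (top = print).

print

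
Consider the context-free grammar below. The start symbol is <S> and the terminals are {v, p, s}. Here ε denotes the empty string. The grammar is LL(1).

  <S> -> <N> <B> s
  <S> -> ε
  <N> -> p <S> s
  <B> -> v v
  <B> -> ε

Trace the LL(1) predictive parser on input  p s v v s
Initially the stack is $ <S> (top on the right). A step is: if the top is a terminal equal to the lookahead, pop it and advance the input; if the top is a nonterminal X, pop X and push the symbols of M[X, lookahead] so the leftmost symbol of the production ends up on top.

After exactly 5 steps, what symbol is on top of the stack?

<B>

     Stack            Input        Action
  1  $ <S>            p s v v s $  expand <S> -> <N> <B> s
  2  $ s <B> <N>      p s v v s $  expand <N> -> p <S> s
  3  $ s <B> s <S> p  p s v v s $  match p
  4  $ s <B> s <S>    s v v s $    expand <S> -> ε
  5  $ s <B> s        s v v s $    match s
Stack after step 5: $ s <B> (top = <B>).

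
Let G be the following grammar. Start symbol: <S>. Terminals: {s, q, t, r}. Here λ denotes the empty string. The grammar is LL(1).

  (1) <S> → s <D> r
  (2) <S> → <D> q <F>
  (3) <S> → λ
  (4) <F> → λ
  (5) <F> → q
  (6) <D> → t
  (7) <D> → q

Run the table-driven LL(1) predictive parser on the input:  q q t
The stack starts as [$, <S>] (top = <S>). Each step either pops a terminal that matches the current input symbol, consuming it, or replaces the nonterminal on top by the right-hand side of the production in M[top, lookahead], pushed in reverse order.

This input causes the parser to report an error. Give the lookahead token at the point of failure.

     Stack        Input    Action
  1  $ <S>        q q t $  expand <S> → <D> q <F>
  2  $ <F> q <D>  q q t $  expand <D> → q
  3  $ <F> q q    q q t $  match q
  4  $ <F> q      q t $    match q
  5  $ <F>        t $      error: M[<F>, t] is empty

t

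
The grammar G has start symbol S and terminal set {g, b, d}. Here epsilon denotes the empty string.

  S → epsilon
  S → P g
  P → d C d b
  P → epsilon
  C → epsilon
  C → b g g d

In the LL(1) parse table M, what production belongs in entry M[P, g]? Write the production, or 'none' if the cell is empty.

FIRST(P) = {epsilon, d}
FIRST(C) = {epsilon, b}
FIRST(S) = {epsilon, d, g}  (via P g)
FOLLOW(S) includes $ since S is the start symbol.
FOLLOW(P): in S→P g, P is followed by g with FIRST {g}. Thus FOLLOW(P) = {g}.
For P → d C d b: FIRST(d C d b) = {d}, so it goes in M[P, t] for t ∈ {d}.
For P → epsilon: FIRST(epsilon) = {epsilon}, so it goes in M[P, t] for t ∈ {}; since epsilon ∈ FIRST, also for every t ∈ FOLLOW(P) = {g}.

P → epsilon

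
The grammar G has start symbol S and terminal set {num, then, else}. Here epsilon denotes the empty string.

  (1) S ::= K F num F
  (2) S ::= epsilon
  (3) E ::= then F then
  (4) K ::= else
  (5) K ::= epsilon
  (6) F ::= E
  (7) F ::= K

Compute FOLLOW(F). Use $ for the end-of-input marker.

{$, num, then}

FIRST(E) = {then}
FIRST(K) = {epsilon, else}
FIRST(F) = {epsilon, else, then}  (via E, K)
FIRST(S) = {epsilon, else, num, then}  (via K F num F)
FOLLOW(S) includes $ since S is the start symbol.
FOLLOW(S): S appears on no right-hand side. Thus FOLLOW(S) = {$}.
FOLLOW(F): in S::=K F num F (occurrence 1), F is followed by num F with FIRST {num}; in S::=K F num F (occurrence 2), the suffix after F is empty, so FOLLOW(F) ⊇ FOLLOW(S) = {$}; in E::=then F then, F is followed by then with FIRST {then}. Thus FOLLOW(F) = {$, num, then}.
FOLLOW(E): in F::=E, the suffix after E is empty, so FOLLOW(E) ⊇ FOLLOW(F) = {$, num, then}. Thus FOLLOW(E) = {$, num, then}.
FOLLOW(K): in S::=K F num F, K is followed by F num F with FIRST {else, num, then}; in F::=K, the suffix after K is empty, so FOLLOW(K) ⊇ FOLLOW(F) = {$, num, then}. Thus FOLLOW(K) = {$, else, num, then}.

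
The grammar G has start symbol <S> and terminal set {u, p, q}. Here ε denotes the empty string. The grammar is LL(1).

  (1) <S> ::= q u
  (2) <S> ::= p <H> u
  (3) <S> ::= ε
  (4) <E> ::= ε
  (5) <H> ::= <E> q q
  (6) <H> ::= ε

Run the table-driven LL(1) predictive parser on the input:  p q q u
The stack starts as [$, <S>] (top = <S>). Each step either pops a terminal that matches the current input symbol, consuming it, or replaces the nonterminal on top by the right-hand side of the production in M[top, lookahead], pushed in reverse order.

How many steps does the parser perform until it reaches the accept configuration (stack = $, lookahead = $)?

7

step 1: stack=$ <S>  input=p q q u $  — expand <S> ::= p <H> u
step 2: stack=$ u <H> p  input=p q q u $  — match p
step 3: stack=$ u <H>  input=q q u $  — expand <H> ::= <E> q q
step 4: stack=$ u q q <E>  input=q q u $  — expand <E> ::= ε
step 5: stack=$ u q q  input=q q u $  — match q
step 6: stack=$ u q  input=q u $  — match q
step 7: stack=$ u  input=u $  — match u
Accept reached after 7 steps.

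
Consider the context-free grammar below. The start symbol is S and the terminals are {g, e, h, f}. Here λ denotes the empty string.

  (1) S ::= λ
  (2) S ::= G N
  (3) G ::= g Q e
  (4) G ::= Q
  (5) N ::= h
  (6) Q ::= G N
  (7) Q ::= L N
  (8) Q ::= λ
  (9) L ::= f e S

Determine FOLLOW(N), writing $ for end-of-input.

FIRST(N): from N::=h we get {h}. So FIRST(N) = {h}.
FIRST(L): from L::=f e S we get {f}. So FIRST(L) = {f}.
FIRST(S): from S::=λ we get {λ}; from S::=G N we get {f, g, h}. So FIRST(S) = {λ, f, g, h}.
FIRST(G): from G::=g Q e we get {g}; from G::=Q we get {λ, f, g, h}. So FIRST(G) = {λ, f, g, h}.
FIRST(Q): from Q::=G N we get {f, g, h}; from Q::=L N we get {f}; from Q::=λ we get {λ}. So FIRST(Q) = {λ, f, g, h}.
FOLLOW(S) includes $ since S is the start symbol.
FOLLOW(G): in S::=G N, G is followed by N with FIRST {h}; in Q::=G N, G is followed by N with FIRST {h}. Thus FOLLOW(G) = {h}.
FOLLOW(Q): in G::=g Q e, Q is followed by e with FIRST {e}; in G::=Q, the suffix after Q is empty, so FOLLOW(Q) ⊇ FOLLOW(G) = {h}. Thus FOLLOW(Q) = {e, h}.
FOLLOW(L): in Q::=L N, L is followed by N with FIRST {h}. Thus FOLLOW(L) = {h}.
FOLLOW(S): in L::=f e S, the suffix after S is empty, so FOLLOW(S) ⊇ FOLLOW(L) = {h}. Thus FOLLOW(S) = {$, h}.
FOLLOW(N): in S::=G N, the suffix after N is empty, so FOLLOW(N) ⊇ FOLLOW(S) = {$, h}; in Q::=G N, the suffix after N is empty, so FOLLOW(N) ⊇ FOLLOW(Q) = {e, h}; in Q::=L N, the suffix after N is empty, so FOLLOW(N) ⊇ FOLLOW(Q) = {e, h}. Thus FOLLOW(N) = {$, e, h}.

{$, e, h}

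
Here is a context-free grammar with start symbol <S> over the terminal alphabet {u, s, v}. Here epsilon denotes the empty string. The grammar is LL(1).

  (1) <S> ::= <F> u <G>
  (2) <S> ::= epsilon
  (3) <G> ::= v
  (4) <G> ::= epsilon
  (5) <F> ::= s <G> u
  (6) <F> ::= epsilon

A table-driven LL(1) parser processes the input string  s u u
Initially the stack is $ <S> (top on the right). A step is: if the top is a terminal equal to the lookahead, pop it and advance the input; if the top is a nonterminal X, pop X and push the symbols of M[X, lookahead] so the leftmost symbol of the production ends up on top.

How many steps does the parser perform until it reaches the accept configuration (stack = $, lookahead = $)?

step 1: stack=$ <S>  input=s u u $  — expand <S> ::= <F> u <G>
step 2: stack=$ <G> u <F>  input=s u u $  — expand <F> ::= s <G> u
step 3: stack=$ <G> u u <G> s  input=s u u $  — match s
step 4: stack=$ <G> u u <G>  input=u u $  — expand <G> ::= epsilon
step 5: stack=$ <G> u u  input=u u $  — match u
step 6: stack=$ <G> u  input=u $  — match u
step 7: stack=$ <G>  input=$  — expand <G> ::= epsilon
Accept reached after 7 steps.

7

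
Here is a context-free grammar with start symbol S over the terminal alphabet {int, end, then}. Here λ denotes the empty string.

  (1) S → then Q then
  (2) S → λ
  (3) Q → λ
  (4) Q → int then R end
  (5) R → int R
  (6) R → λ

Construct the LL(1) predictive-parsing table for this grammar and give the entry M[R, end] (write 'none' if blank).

FIRST(S): from S→then Q then we get {then}; from S→λ we get {λ}. So FIRST(S) = {λ, then}.
FIRST(Q): from Q→λ we get {λ}; from Q→int then R end we get {int}. So FIRST(Q) = {λ, int}.
FIRST(R): from R→int R we get {int}; from R→λ we get {λ}. So FIRST(R) = {λ, int}.
FOLLOW(S) includes $ since S is the start symbol.
FOLLOW(R): in Q→int then R end, R is followed by end with FIRST {end}; in R→int R, the suffix after R is empty (adds nothing new). Thus FOLLOW(R) = {end}.
For R → int R: FIRST(int R) = {int}, so it goes in M[R, t] for t ∈ {int}.
For R → λ: FIRST(λ) = {λ}, so it goes in M[R, t] for t ∈ {}; since λ ∈ FIRST, also for every t ∈ FOLLOW(R) = {end}.

R → λ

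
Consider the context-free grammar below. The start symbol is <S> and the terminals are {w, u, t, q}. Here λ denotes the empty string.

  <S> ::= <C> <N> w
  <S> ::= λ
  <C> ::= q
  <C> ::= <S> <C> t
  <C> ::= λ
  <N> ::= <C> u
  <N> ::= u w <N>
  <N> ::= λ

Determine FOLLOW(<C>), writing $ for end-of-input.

{q, t, u, w}

FIRST(<S>): from <S>::=<C> <N> w we get {q, t, u, w}; from <S>::=λ we get {λ}. So FIRST(<S>) = {λ, q, t, u, w}.
FIRST(<C>): from <C>::=q we get {q}; from <C>::=<S> <C> t we get {q, t, u, w}; from <C>::=λ we get {λ}. So FIRST(<C>) = {λ, q, t, u, w}.
FIRST(<N>): from <N>::=<C> u we get {q, t, u, w}; from <N>::=u w <N> we get {u}; from <N>::=λ we get {λ}. So FIRST(<N>) = {λ, q, t, u, w}.
FOLLOW(<S>) includes $ since <S> is the start symbol.
FOLLOW(<S>): in <C>::=<S> <C> t, <S> is followed by <C> t with FIRST {q, t, u, w}. Thus FOLLOW(<S>) = {$, q, t, u, w}.
FOLLOW(<C>): in <S>::=<C> <N> w, <C> is followed by <N> w with FIRST {q, t, u, w}; in <C>::=<S> <C> t, <C> is followed by t with FIRST {t}; in <N>::=<C> u, <C> is followed by u with FIRST {u}. Thus FOLLOW(<C>) = {q, t, u, w}.
FOLLOW(<N>): in <S>::=<C> <N> w, <N> is followed by w with FIRST {w}; in <N>::=u w <N>, the suffix after <N> is empty (adds nothing new). Thus FOLLOW(<N>) = {w}.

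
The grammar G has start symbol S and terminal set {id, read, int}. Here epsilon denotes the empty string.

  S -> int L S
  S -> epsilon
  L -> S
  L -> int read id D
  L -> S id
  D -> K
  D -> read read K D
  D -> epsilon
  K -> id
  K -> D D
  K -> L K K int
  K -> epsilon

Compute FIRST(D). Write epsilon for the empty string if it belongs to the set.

FIRST(S) = {epsilon, int}
FIRST(L) = {epsilon, id, int}  (via S, S id)
FIRST(D) = {epsilon, id, int, read}  (via K)
FIRST(K) = {epsilon, id, int, read}  (via D D, L K K int)

{epsilon, id, int, read}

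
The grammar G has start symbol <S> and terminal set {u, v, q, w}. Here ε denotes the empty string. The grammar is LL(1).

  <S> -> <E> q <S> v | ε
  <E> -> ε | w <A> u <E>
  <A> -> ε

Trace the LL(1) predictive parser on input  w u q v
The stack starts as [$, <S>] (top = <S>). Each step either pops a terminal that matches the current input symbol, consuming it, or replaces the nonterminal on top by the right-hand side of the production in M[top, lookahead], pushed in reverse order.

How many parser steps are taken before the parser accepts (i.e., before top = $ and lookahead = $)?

     Stack                  Input      Action
  1  $ <S>                  w u q v $  expand <S> -> <E> q <S> v
  2  $ v <S> q <E>          w u q v $  expand <E> -> w <A> u <E>
  3  $ v <S> q <E> u <A> w  w u q v $  match w
  4  $ v <S> q <E> u <A>    u q v $    expand <A> -> ε
  5  $ v <S> q <E> u        u q v $    match u
  6  $ v <S> q <E>          q v $      expand <E> -> ε
  7  $ v <S> q              q v $      match q
  8  $ v <S>                v $        expand <S> -> ε
  9  $ v                    v $        match v
Accept reached after 9 steps.

9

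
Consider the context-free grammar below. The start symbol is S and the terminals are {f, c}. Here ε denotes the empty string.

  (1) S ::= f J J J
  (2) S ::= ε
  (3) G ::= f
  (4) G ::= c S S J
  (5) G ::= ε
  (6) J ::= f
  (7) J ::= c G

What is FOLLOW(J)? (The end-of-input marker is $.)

{$, c, f}

FIRST(S) = {ε, f}
FIRST(G) = {ε, c, f}
FIRST(J) = {c, f}
FOLLOW(S) includes $ since S is the start symbol.
FOLLOW(S): in G::=c S S J (occurrence 1), S is followed by S J with FIRST {c, f}; in G::=c S S J (occurrence 2), S is followed by J with FIRST {c, f}. Thus FOLLOW(S) = {$, c, f}.
FOLLOW(G): in J::=c G, the suffix after G is empty, so FOLLOW(G) ⊇ FOLLOW(J) = {$, c, f}. Thus FOLLOW(G) = {$, c, f}.
FOLLOW(J): in S::=f J J J (occurrence 1), J is followed by J J with FIRST {c, f}; in S::=f J J J (occurrence 2), J is followed by J with FIRST {c, f}; in S::=f J J J (occurrence 3), the suffix after J is empty, so FOLLOW(J) ⊇ FOLLOW(S) = {$, c, f}; in G::=c S S J, the suffix after J is empty, so FOLLOW(J) ⊇ FOLLOW(G) = {$, c, f}. Thus FOLLOW(J) = {$, c, f}.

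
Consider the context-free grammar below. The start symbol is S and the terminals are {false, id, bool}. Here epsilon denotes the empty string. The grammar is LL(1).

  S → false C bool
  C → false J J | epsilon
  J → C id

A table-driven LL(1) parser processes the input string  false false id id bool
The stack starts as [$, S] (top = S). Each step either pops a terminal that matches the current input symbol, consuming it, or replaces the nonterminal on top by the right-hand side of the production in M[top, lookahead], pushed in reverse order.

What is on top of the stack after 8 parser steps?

C

step 1: stack=$ S  input=false false id id bool $  — expand S → false C bool
step 2: stack=$ bool C false  input=false false id id bool $  — match false
step 3: stack=$ bool C  input=false id id bool $  — expand C → false J J
step 4: stack=$ bool J J false  input=false id id bool $  — match false
step 5: stack=$ bool J J  input=id id bool $  — expand J → C id
step 6: stack=$ bool J id C  input=id id bool $  — expand C → epsilon
step 7: stack=$ bool J id  input=id id bool $  — match id
step 8: stack=$ bool J  input=id bool $  — expand J → C id
Stack after step 8: $ bool id C (top = C).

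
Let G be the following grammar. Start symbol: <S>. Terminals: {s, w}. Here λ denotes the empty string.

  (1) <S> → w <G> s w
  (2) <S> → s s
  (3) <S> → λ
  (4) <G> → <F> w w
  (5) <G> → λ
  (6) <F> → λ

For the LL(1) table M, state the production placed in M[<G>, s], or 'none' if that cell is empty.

FIRST(<S>): from <S>→w <G> s w we get {w}; from <S>→s s we get {s}; from <S>→λ we get {λ}. So FIRST(<S>) = {λ, s, w}.
FIRST(<F>): from <F>→λ we get {λ}. So FIRST(<F>) = {λ}.
FIRST(<G>): from <G>→<F> w w we get {w}; from <G>→λ we get {λ}. So FIRST(<G>) = {λ, w}.
FOLLOW(<S>) includes $ since <S> is the start symbol.
FOLLOW(<G>): in <S>→w <G> s w, <G> is followed by s w with FIRST {s}. Thus FOLLOW(<G>) = {s}.
For <G> → <F> w w: FIRST(<F> w w) = {w}, so it goes in M[<G>, t] for t ∈ {w}.
For <G> → λ: FIRST(λ) = {λ}, so it goes in M[<G>, t] for t ∈ {}; since λ ∈ FIRST, also for every t ∈ FOLLOW(<G>) = {s}.

<G> → λ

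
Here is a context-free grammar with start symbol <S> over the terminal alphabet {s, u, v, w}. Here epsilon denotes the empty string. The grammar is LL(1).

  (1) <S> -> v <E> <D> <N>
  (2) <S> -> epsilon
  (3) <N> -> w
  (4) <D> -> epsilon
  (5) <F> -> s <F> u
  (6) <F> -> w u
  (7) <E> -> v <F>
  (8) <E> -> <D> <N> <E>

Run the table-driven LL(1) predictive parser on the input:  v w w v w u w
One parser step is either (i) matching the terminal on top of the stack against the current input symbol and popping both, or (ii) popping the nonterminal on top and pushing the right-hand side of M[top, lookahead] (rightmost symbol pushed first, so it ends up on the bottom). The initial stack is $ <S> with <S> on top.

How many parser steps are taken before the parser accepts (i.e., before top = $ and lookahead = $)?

18

step 1: stack=$ <S>  input=v w w v w u w $  — expand <S> -> v <E> <D> <N>
step 2: stack=$ <N> <D> <E> v  input=v w w v w u w $  — match v
step 3: stack=$ <N> <D> <E>  input=w w v w u w $  — expand <E> -> <D> <N> <E>
step 4: stack=$ <N> <D> <E> <N> <D>  input=w w v w u w $  — expand <D> -> epsilon
step 5: stack=$ <N> <D> <E> <N>  input=w w v w u w $  — expand <N> -> w
step 6: stack=$ <N> <D> <E> w  input=w w v w u w $  — match w
step 7: stack=$ <N> <D> <E>  input=w v w u w $  — expand <E> -> <D> <N> <E>
step 8: stack=$ <N> <D> <E> <N> <D>  input=w v w u w $  — expand <D> -> epsilon
step 9: stack=$ <N> <D> <E> <N>  input=w v w u w $  — expand <N> -> w
step 10: stack=$ <N> <D> <E> w  input=w v w u w $  — match w
step 11: stack=$ <N> <D> <E>  input=v w u w $  — expand <E> -> v <F>
step 12: stack=$ <N> <D> <F> v  input=v w u w $  — match v
step 13: stack=$ <N> <D> <F>  input=w u w $  — expand <F> -> w u
step 14: stack=$ <N> <D> u w  input=w u w $  — match w
step 15: stack=$ <N> <D> u  input=u w $  — match u
step 16: stack=$ <N> <D>  input=w $  — expand <D> -> epsilon
step 17: stack=$ <N>  input=w $  — expand <N> -> w
step 18: stack=$ w  input=w $  — match w
Accept reached after 18 steps.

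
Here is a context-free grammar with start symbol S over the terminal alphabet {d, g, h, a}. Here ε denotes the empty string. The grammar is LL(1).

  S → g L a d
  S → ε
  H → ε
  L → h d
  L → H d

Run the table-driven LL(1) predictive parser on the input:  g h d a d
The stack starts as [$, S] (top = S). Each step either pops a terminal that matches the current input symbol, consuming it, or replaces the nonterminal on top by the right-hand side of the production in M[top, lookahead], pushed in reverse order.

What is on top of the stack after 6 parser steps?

step 1: stack=$ S  input=g h d a d $  — expand S → g L a d
step 2: stack=$ d a L g  input=g h d a d $  — match g
step 3: stack=$ d a L  input=h d a d $  — expand L → h d
step 4: stack=$ d a d h  input=h d a d $  — match h
step 5: stack=$ d a d  input=d a d $  — match d
step 6: stack=$ d a  input=a d $  — match a
Stack after step 6: $ d (top = d).

d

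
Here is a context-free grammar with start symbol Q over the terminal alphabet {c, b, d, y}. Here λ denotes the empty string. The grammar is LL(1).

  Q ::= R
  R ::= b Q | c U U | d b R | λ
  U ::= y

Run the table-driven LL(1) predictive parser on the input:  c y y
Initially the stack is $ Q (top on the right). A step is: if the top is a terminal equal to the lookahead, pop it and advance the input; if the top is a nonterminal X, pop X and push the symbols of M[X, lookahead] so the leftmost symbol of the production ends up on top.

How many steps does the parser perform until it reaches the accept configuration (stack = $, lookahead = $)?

step 1: stack=$ Q  input=c y y $  — expand Q ::= R
step 2: stack=$ R  input=c y y $  — expand R ::= c U U
step 3: stack=$ U U c  input=c y y $  — match c
step 4: stack=$ U U  input=y y $  — expand U ::= y
step 5: stack=$ U y  input=y y $  — match y
step 6: stack=$ U  input=y $  — expand U ::= y
step 7: stack=$ y  input=y $  — match y
Accept reached after 7 steps.

7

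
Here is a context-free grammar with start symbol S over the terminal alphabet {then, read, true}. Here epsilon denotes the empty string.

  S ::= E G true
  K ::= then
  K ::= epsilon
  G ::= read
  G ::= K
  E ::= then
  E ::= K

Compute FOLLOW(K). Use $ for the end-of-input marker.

{read, then, true}

FIRST(K): from K::=then we get {then}; from K::=epsilon we get {epsilon}. So FIRST(K) = {epsilon, then}.
FIRST(G): from G::=read we get {read}; from G::=K we get {epsilon, then}. So FIRST(G) = {epsilon, read, then}.
FIRST(E): from E::=then we get {then}; from E::=K we get {epsilon, then}. So FIRST(E) = {epsilon, then}.
FIRST(S): from S::=E G true we get {read, then, true}. So FIRST(S) = {read, then, true}.
FOLLOW(S) includes $ since S is the start symbol.
FOLLOW(S): S appears on no right-hand side. Thus FOLLOW(S) = {$}.
FOLLOW(G): in S::=E G true, G is followed by true with FIRST {true}. Thus FOLLOW(G) = {true}.
FOLLOW(E): in S::=E G true, E is followed by G true with FIRST {read, then, true}. Thus FOLLOW(E) = {read, then, true}.
FOLLOW(K): in G::=K, the suffix after K is empty, so FOLLOW(K) ⊇ FOLLOW(G) = {true}; in E::=K, the suffix after K is empty, so FOLLOW(K) ⊇ FOLLOW(E) = {read, then, true}. Thus FOLLOW(K) = {read, then, true}.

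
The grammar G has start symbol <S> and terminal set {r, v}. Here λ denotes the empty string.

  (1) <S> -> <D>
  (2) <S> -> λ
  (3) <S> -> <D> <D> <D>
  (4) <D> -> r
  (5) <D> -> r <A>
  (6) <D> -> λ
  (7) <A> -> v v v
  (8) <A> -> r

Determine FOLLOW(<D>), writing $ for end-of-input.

{$, r}

FIRST(<D>) = {λ, r}
FIRST(<A>) = {r, v}
FIRST(<S>) = {λ, r}  (via <D>, <D> <D> <D>)
FOLLOW(<S>) includes $ since <S> is the start symbol.
FOLLOW(<S>): <S> appears on no right-hand side. Thus FOLLOW(<S>) = {$}.
FOLLOW(<D>): in <S>-><D>, the suffix after <D> is empty, so FOLLOW(<D>) ⊇ FOLLOW(<S>) = {$}; in <S>-><D> <D> <D> (occurrence 1), <D> is followed by <D> <D> with FIRST {λ, r}; in <S>-><D> <D> <D> (occurrence 1), the suffix after <D> is nullable, so FOLLOW(<D>) ⊇ FOLLOW(<S>) = {$}; in <S>-><D> <D> <D> (occurrence 2), <D> is followed by <D> with FIRST {λ, r}; in <S>-><D> <D> <D> (occurrence 2), the suffix after <D> is nullable, so FOLLOW(<D>) ⊇ FOLLOW(<S>) = {$}; in <S>-><D> <D> <D> (occurrence 3), the suffix after <D> is empty, so FOLLOW(<D>) ⊇ FOLLOW(<S>) = {$}. Thus FOLLOW(<D>) = {$, r}.
FOLLOW(<A>): in <D>->r <A>, the suffix after <A> is empty, so FOLLOW(<A>) ⊇ FOLLOW(<D>) = {$, r}. Thus FOLLOW(<A>) = {$, r}.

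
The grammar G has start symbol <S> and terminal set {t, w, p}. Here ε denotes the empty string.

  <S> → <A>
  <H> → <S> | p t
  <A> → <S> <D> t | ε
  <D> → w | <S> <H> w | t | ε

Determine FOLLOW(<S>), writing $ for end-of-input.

{$, p, t, w}

FIRST(<S>) = {ε, p, t, w}  (via <A>)
FIRST(<H>) = {ε, p, t, w}  (via <S>)
FIRST(<D>) = {ε, p, t, w}  (via <S> <H> w)
FIRST(<A>) = {ε, p, t, w}  (via <S> <D> t)
FOLLOW(<S>) includes $ since <S> is the start symbol.
FOLLOW(<H>): in <D>→<S> <H> w, <H> is followed by w with FIRST {w}. Thus FOLLOW(<H>) = {w}.
FOLLOW(<S>): in <H>→<S>, the suffix after <S> is empty, so FOLLOW(<S>) ⊇ FOLLOW(<H>) = {w}; in <A>→<S> <D> t, <S> is followed by <D> t with FIRST {p, t, w}; in <D>→<S> <H> w, <S> is followed by <H> w with FIRST {p, t, w}. Thus FOLLOW(<S>) = {$, p, t, w}.
FOLLOW(<A>): in <S>→<A>, the suffix after <A> is empty, so FOLLOW(<A>) ⊇ FOLLOW(<S>) = {$, p, t, w}. Thus FOLLOW(<A>) = {$, p, t, w}.
FOLLOW(<D>): in <A>→<S> <D> t, <D> is followed by t with FIRST {t}. Thus FOLLOW(<D>) = {t}.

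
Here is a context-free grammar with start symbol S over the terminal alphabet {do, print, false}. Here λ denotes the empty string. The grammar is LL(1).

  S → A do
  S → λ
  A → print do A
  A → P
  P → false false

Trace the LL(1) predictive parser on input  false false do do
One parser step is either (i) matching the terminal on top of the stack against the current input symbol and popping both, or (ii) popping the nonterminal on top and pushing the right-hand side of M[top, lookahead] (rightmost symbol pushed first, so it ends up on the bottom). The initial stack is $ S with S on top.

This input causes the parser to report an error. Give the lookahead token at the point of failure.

do

     Stack             Input                Action
  1  $ S               false false do do $  expand S → A do
  2  $ do A            false false do do $  expand A → P
  3  $ do P            false false do do $  expand P → false false
  4  $ do false false  false false do do $  match false
  5  $ do false        false do do $        match false
  6  $ do              do do $              match do
  7  $                 do $                 error: stack empty but input remains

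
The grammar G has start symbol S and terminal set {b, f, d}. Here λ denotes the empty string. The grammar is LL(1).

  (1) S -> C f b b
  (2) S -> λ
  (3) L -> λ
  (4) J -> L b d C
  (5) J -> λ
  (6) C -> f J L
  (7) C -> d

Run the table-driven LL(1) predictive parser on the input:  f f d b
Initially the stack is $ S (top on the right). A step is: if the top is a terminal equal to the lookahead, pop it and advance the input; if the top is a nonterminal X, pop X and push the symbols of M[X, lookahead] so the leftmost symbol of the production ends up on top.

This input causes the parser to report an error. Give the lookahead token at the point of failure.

d

step 1: stack=$ S  input=f f d b $  — expand S -> C f b b
step 2: stack=$ b b f C  input=f f d b $  — expand C -> f J L
step 3: stack=$ b b f L J f  input=f f d b $  — match f
step 4: stack=$ b b f L J  input=f d b $  — expand J -> λ
step 5: stack=$ b b f L  input=f d b $  — expand L -> λ
step 6: stack=$ b b f  input=f d b $  — match f
step 7: stack=$ b b  input=d b $  — error: top is terminal b but lookahead is d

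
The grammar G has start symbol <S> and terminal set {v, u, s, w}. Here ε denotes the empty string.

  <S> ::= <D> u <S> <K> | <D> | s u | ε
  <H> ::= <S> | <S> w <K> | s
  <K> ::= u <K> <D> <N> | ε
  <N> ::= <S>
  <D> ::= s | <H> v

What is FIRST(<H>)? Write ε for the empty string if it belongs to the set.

FIRST(<K>): from <K>::=u <K> <D> <N> we get {u}; from <K>::=ε we get {ε}. So FIRST(<K>) = {ε, u}.
FIRST(<S>): from <S>::=<D> u <S> <K> we get {s, v, w}; from <S>::=<D> we get {s, v, w}; from <S>::=s u we get {s}; from <S>::=ε we get {ε}. So FIRST(<S>) = {ε, s, v, w}.
FIRST(<H>): from <H>::=<S> we get {ε, s, v, w}; from <H>::=<S> w <K> we get {s, v, w}; from <H>::=s we get {s}. So FIRST(<H>) = {ε, s, v, w}.
FIRST(<N>): from <N>::=<S> we get {ε, s, v, w}. So FIRST(<N>) = {ε, s, v, w}.
FIRST(<D>): from <D>::=s we get {s}; from <D>::=<H> v we get {s, v, w}. So FIRST(<D>) = {s, v, w}.

{ε, s, v, w}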